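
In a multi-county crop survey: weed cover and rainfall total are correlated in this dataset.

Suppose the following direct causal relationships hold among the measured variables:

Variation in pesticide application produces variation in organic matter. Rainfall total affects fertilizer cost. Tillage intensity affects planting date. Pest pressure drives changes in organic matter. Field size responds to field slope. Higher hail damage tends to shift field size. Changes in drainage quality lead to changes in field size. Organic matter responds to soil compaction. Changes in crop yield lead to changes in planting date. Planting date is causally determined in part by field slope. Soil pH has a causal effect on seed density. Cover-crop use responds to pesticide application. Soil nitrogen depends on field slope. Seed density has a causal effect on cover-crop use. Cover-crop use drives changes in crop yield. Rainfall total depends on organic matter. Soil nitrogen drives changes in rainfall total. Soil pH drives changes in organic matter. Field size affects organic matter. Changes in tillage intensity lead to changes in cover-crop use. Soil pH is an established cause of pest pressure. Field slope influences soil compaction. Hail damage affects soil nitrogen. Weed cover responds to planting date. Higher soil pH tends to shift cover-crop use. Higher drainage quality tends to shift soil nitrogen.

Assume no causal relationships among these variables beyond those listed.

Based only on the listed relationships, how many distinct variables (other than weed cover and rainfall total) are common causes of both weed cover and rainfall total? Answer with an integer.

The common causes are: field slope (to weed cover via field slope → planting date → weed cover; to rainfall total via field slope → soil nitrogen → rainfall total); pesticide application (to weed cover via pesticide application → cover-crop use → crop yield → planting date → weed cover; to rainfall total via pesticide application → organic matter → rainfall total); soil pH (to weed cover via soil pH → cover-crop use → crop yield → planting date → weed cover; to rainfall total via soil pH → organic matter → rainfall total).
Every other variable lacks a causal path to at least one of weed cover and rainfall total.

3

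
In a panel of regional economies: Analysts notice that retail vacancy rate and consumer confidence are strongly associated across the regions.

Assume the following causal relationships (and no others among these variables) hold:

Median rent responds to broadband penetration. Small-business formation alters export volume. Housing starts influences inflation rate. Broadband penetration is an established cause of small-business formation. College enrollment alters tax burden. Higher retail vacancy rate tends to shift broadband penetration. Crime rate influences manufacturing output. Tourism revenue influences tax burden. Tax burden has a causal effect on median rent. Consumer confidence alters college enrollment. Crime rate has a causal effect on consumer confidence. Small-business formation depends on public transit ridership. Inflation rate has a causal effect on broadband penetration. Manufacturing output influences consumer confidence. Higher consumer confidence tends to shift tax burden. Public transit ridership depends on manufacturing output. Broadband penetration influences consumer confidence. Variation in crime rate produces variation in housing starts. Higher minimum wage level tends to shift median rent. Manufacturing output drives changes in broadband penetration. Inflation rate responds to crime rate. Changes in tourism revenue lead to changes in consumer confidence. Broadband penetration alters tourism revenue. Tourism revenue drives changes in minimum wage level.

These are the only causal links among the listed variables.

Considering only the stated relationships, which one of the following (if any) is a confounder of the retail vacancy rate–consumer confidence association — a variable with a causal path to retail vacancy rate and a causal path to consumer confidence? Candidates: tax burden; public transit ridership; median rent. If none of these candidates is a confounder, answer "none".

None of the listed candidates has causal paths to both retail vacancy rate and consumer confidence in the stated relationships, so none is a common cause.

none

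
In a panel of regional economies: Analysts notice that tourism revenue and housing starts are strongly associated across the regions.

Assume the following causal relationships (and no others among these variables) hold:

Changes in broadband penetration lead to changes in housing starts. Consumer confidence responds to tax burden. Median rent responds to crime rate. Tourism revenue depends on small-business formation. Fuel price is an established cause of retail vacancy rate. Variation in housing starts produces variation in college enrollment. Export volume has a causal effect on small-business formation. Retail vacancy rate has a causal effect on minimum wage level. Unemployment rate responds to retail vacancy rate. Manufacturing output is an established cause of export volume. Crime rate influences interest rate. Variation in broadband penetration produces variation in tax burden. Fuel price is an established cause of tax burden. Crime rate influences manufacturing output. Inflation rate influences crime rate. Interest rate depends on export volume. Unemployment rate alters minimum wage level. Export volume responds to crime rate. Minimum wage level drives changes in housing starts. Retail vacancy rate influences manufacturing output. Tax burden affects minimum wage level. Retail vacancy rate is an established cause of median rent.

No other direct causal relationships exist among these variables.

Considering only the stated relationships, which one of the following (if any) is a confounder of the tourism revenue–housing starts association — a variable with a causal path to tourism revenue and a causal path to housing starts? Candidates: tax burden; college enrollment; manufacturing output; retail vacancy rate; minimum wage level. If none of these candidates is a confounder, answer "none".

Retail vacancy rate causes tourism revenue (retail vacancy rate → manufacturing output → export volume → small-business formation → tourism revenue) and also causes housing starts (retail vacancy rate → minimum wage level → housing starts); it is a common cause of both.
Each of the other candidates lacks a causal path to at least one of tourism revenue and housing starts, so they do not confound the relationship.

retail vacancy rate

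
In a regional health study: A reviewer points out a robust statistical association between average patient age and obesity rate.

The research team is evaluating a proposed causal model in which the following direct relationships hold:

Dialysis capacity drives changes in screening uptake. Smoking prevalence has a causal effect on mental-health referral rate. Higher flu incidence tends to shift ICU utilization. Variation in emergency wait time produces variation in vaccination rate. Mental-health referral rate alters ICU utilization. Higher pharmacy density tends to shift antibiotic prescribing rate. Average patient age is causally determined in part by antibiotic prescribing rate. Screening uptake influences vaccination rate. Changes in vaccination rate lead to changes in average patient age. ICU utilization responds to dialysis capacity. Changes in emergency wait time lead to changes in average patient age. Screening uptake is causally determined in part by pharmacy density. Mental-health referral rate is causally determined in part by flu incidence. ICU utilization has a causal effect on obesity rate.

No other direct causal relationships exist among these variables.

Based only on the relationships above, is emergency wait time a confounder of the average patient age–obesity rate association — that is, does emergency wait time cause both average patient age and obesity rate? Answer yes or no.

no

Emergency wait time has no stated causal path to obesity rate. A confounder must cause both variables, so emergency wait time does not qualify.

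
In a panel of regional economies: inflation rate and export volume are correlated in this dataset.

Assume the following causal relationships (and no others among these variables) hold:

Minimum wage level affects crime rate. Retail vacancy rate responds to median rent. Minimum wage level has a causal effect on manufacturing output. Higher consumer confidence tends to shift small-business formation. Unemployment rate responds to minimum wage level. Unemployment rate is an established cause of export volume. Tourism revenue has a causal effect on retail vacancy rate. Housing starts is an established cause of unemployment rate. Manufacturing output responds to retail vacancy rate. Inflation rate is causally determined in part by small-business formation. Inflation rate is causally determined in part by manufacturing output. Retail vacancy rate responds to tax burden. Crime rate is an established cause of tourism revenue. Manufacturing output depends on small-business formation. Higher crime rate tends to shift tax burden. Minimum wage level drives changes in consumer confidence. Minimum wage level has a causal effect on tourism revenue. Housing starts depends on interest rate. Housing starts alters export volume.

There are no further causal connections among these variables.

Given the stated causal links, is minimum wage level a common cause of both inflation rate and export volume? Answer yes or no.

yes

Minimum wage level has a causal path to inflation rate (minimum wage level → manufacturing output → inflation rate) and to export volume (minimum wage level → unemployment rate → export volume), so it is a common cause of both — a confounder.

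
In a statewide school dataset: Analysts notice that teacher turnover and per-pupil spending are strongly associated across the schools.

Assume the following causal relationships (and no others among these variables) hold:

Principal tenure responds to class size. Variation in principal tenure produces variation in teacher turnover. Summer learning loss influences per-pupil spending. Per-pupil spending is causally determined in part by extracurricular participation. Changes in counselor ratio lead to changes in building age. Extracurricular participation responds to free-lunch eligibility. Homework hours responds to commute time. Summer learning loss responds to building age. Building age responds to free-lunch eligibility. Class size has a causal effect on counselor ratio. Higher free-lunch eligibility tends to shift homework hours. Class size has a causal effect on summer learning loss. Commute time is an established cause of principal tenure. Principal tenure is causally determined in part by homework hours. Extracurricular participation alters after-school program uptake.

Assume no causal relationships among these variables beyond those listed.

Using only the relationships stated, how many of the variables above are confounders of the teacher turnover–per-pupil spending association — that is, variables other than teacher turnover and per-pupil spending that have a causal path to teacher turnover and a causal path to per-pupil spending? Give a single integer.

The common causes are: class size (to teacher turnover via class size → principal tenure → teacher turnover; to per-pupil spending via class size → summer learning loss → per-pupil spending); free-lunch eligibility (to teacher turnover via free-lunch eligibility → homework hours → principal tenure → teacher turnover; to per-pupil spending via free-lunch eligibility → extracurricular participation → per-pupil spending).
Every other variable lacks a causal path to at least one of teacher turnover and per-pupil spending.

2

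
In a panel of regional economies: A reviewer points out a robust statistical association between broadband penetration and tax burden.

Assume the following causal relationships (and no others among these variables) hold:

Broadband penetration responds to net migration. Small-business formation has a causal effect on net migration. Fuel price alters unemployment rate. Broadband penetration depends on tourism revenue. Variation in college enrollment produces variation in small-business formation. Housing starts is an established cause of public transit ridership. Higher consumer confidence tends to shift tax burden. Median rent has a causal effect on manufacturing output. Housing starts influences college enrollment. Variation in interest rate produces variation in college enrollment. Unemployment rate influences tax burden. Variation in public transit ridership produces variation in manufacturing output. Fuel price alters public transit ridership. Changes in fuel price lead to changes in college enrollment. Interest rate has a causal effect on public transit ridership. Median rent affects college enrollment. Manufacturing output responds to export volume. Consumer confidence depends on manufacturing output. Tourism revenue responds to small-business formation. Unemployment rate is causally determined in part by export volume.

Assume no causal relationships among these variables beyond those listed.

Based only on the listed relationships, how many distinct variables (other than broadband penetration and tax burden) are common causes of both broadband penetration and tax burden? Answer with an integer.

4

The common causes are: fuel price (to broadband penetration via fuel price → college enrollment → small-business formation → net migration → broadband penetration; to tax burden via fuel price → unemployment rate → tax burden); housing starts (to broadband penetration via housing starts → college enrollment → small-business formation → net migration → broadband penetration; to tax burden via housing starts → public transit ridership → manufacturing output → consumer confidence → tax burden); interest rate (to broadband penetration via interest rate → college enrollment → small-business formation → net migration → broadband penetration; to tax burden via interest rate → public transit ridership → manufacturing output → consumer confidence → tax burden); median rent (to broadband penetration via median rent → college enrollment → small-business formation → net migration → broadband penetration; to tax burden via median rent → manufacturing output → consumer confidence → tax burden).
Every other variable lacks a causal path to at least one of broadband penetration and tax burden.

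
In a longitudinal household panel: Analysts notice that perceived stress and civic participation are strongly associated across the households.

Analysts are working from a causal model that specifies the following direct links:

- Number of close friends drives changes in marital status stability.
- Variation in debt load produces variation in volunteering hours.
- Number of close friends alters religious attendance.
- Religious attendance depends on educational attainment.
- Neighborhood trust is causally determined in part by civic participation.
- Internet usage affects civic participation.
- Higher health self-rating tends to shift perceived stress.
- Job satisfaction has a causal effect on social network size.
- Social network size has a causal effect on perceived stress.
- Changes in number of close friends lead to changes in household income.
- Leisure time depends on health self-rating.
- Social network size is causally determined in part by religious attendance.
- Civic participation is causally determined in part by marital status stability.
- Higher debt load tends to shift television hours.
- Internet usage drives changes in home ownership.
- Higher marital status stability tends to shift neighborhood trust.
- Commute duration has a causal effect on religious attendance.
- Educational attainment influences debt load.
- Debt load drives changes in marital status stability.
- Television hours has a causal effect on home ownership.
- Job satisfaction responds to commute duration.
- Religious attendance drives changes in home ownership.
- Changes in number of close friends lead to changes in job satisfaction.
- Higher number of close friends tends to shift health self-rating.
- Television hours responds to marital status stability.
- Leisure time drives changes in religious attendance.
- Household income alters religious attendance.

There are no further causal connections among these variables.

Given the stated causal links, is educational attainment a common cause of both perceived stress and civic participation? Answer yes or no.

Educational attainment has a causal path to perceived stress (educational attainment → religious attendance → social network size → perceived stress) and to civic participation (educational attainment → debt load → marital status stability → civic participation), so it is a common cause of both — a confounder.

yes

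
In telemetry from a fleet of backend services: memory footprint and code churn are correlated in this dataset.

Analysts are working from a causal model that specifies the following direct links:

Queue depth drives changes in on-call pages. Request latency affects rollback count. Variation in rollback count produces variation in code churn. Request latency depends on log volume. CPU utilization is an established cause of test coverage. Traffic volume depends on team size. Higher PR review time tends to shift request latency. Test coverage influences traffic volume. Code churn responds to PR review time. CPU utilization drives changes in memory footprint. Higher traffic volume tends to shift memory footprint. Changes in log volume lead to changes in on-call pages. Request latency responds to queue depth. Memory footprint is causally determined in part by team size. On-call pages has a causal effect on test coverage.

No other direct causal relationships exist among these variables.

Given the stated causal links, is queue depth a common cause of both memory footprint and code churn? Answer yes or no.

Queue depth has a causal path to memory footprint (queue depth → on-call pages → test coverage → traffic volume → memory footprint) and to code churn (queue depth → request latency → rollback count → code churn), so it is a common cause of both — a confounder.

yes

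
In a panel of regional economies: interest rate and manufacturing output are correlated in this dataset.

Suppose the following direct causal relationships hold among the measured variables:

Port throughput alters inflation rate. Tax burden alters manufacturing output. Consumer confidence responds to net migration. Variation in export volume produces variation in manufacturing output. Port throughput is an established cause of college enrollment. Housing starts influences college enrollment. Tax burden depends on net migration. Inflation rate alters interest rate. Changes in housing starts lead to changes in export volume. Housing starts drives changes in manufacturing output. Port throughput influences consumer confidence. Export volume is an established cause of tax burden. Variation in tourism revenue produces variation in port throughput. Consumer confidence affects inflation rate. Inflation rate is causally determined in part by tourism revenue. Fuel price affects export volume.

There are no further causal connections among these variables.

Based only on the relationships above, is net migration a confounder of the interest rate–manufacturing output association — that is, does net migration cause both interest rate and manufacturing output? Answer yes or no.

yes

Net migration has a causal path to interest rate (net migration → consumer confidence → inflation rate → interest rate) and to manufacturing output (net migration → tax burden → manufacturing output), so it is a common cause of both — a confounder.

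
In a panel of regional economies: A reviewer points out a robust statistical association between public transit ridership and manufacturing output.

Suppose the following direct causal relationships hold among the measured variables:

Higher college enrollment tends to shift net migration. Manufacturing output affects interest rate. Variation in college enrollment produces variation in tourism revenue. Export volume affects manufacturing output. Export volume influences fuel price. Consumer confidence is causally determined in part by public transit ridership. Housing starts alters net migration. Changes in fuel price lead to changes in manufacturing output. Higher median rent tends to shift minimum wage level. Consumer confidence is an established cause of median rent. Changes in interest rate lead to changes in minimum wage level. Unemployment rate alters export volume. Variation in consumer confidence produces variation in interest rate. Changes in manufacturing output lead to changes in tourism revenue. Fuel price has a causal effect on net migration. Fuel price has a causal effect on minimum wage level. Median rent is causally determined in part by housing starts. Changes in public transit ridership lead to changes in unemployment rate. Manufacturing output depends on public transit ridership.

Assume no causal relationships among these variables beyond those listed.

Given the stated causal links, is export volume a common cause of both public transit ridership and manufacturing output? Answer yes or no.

Export volume has no stated causal path to public transit ridership. A confounder must cause both variables, so export volume does not qualify.

no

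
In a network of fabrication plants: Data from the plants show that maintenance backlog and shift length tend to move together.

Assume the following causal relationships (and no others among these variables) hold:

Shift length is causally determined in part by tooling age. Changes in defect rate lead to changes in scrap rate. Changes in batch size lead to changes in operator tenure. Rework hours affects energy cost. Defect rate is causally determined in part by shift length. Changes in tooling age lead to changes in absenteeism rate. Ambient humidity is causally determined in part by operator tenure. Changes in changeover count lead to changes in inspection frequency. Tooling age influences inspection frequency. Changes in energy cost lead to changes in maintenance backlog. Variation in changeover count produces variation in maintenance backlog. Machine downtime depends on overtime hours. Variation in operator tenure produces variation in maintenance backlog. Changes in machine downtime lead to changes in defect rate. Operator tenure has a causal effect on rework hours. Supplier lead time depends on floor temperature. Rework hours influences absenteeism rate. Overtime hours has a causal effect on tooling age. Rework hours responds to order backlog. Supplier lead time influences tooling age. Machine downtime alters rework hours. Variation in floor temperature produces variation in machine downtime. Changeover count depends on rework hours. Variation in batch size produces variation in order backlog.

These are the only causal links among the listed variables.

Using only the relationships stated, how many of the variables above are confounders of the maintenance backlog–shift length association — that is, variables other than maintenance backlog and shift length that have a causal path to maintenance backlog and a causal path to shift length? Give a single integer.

The common causes are: floor temperature (to maintenance backlog via floor temperature → machine downtime → rework hours → changeover count → maintenance backlog; to shift length via floor temperature → supplier lead time → tooling age → shift length); overtime hours (to maintenance backlog via overtime hours → machine downtime → rework hours → changeover count → maintenance backlog; to shift length via overtime hours → tooling age → shift length).
Every other variable lacks a causal path to at least one of maintenance backlog and shift length.

2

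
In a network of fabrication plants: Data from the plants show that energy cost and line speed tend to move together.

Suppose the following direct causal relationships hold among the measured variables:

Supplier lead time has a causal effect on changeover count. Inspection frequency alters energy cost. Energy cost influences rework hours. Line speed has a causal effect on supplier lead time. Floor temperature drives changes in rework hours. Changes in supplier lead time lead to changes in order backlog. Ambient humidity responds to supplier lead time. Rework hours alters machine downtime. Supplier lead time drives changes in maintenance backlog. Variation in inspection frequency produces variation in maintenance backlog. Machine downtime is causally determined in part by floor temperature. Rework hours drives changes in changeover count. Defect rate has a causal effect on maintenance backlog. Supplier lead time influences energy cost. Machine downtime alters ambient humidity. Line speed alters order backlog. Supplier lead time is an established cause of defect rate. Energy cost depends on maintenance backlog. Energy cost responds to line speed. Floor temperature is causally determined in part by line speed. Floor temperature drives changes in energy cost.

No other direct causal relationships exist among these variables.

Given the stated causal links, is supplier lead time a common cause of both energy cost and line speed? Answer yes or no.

Supplier lead time has no stated causal path to line speed. A confounder must cause both variables, so supplier lead time does not qualify.

no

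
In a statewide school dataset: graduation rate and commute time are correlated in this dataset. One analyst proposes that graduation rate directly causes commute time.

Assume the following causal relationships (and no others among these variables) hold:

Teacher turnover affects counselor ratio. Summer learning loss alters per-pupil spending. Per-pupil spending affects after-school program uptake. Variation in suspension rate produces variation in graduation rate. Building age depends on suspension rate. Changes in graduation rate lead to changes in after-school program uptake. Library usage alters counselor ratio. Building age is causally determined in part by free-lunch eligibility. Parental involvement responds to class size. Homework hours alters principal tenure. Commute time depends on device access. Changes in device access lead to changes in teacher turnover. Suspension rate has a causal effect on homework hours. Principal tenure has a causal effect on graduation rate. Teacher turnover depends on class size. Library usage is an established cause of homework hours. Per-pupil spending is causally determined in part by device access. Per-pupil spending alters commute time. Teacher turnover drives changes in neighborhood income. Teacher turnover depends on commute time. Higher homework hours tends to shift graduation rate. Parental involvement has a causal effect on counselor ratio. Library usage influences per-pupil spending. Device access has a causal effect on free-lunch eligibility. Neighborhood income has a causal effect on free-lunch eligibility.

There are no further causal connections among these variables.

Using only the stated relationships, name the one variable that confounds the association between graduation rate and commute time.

Library usage has a causal path to graduation rate (library usage → homework hours → graduation rate) and a separate causal path to commute time (library usage → per-pupil spending → commute time), so it is a common cause of both.
No stated relationship gives graduation rate a causal route to commute time, so the correlation is explained by the shared upstream cause rather than a direct effect.

library usage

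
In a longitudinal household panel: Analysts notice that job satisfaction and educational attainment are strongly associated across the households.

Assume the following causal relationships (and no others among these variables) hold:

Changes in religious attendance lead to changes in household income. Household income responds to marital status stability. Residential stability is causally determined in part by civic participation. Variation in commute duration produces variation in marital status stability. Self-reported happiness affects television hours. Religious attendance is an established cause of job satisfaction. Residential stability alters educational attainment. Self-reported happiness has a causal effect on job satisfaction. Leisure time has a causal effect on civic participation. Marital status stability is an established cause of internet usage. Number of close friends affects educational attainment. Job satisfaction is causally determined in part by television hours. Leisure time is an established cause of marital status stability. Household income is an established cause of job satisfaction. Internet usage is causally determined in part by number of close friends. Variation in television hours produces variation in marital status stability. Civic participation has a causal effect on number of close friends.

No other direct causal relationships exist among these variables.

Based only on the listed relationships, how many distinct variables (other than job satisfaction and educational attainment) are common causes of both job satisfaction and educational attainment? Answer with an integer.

The common causes are: leisure time (to job satisfaction via leisure time → marital status stability → household income → job satisfaction; to educational attainment via leisure time → civic participation → number of close friends → educational attainment).
Every other variable lacks a causal path to at least one of job satisfaction and educational attainment.

1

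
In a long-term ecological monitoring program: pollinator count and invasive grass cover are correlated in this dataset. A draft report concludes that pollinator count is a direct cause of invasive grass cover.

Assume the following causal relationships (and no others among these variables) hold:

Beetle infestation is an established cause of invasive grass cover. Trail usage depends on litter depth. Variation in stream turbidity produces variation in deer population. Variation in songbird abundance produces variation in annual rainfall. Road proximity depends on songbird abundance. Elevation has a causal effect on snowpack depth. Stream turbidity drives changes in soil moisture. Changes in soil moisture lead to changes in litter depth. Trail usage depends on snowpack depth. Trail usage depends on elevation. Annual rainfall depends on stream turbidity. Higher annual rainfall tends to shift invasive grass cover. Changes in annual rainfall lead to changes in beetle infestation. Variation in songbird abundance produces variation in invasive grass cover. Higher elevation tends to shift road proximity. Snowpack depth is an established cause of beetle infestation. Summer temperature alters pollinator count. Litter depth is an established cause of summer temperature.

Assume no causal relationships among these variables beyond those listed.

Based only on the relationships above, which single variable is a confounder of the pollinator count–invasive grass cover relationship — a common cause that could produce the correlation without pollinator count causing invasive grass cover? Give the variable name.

stream turbidity

Stream turbidity has a causal path to pollinator count (stream turbidity → soil moisture → litter depth → summer temperature → pollinator count) and a separate causal path to invasive grass cover (stream turbidity → annual rainfall → invasive grass cover), so it is a common cause of both.
No stated relationship gives pollinator count a causal route to invasive grass cover, so the correlation is explained by the shared upstream cause rather than a direct effect.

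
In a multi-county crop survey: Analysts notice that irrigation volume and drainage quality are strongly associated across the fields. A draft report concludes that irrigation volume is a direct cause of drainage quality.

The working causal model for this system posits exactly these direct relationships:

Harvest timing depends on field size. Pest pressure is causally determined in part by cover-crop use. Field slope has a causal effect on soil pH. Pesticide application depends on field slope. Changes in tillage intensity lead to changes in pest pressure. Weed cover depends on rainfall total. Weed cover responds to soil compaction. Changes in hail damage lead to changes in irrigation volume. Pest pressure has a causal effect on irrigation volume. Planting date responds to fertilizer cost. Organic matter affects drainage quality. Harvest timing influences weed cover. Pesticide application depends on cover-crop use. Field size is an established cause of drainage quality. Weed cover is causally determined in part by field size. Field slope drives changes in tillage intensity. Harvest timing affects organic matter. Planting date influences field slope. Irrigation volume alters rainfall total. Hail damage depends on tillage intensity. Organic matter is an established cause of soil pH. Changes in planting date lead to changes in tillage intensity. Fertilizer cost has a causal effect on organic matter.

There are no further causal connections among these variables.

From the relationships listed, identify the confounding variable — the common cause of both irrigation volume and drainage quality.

fertilizer cost

Fertilizer cost has a causal path to irrigation volume (fertilizer cost → planting date → tillage intensity → pest pressure → irrigation volume) and a separate causal path to drainage quality (fertilizer cost → organic matter → drainage quality), so it is a common cause of both.
No stated relationship gives irrigation volume a causal route to drainage quality, so the correlation is explained by the shared upstream cause rather than a direct effect.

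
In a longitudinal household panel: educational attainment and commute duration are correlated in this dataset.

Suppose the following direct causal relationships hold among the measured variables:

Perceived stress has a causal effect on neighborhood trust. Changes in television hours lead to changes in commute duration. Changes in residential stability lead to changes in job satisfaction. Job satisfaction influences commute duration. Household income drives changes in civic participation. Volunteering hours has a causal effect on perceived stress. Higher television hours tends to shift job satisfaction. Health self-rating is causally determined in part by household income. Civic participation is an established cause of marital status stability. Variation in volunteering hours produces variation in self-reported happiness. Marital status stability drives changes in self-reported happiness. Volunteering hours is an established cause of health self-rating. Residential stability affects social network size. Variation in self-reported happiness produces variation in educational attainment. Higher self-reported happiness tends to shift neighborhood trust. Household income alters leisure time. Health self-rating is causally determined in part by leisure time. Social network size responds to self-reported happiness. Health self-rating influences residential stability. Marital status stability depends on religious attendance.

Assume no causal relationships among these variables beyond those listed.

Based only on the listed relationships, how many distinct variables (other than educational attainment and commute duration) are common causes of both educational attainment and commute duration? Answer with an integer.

2

The common causes are: household income (to educational attainment via household income → civic participation → marital status stability → self-reported happiness → educational attainment; to commute duration via household income → health self-rating → residential stability → job satisfaction → commute duration); volunteering hours (to educational attainment via volunteering hours → self-reported happiness → educational attainment; to commute duration via volunteering hours → health self-rating → residential stability → job satisfaction → commute duration).
Every other variable lacks a causal path to at least one of educational attainment and commute duration.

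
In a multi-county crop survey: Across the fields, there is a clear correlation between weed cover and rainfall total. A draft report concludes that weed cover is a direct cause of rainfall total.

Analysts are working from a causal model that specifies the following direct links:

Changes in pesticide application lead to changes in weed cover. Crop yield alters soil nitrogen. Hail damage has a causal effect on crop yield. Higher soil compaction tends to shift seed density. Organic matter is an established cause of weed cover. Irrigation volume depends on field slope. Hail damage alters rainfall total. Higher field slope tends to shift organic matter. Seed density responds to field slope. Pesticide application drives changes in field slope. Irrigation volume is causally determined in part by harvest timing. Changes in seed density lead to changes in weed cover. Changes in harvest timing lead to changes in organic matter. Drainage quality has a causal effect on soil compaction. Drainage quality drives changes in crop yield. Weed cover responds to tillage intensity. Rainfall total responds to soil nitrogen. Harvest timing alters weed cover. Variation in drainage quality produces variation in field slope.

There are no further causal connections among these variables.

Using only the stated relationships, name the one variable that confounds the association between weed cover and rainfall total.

Drainage quality has a causal path to weed cover (drainage quality → soil compaction → seed density → weed cover) and a separate causal path to rainfall total (drainage quality → crop yield → soil nitrogen → rainfall total), so it is a common cause of both.
No stated relationship gives weed cover a causal route to rainfall total, so the correlation is explained by the shared upstream cause rather than a direct effect.

drainage quality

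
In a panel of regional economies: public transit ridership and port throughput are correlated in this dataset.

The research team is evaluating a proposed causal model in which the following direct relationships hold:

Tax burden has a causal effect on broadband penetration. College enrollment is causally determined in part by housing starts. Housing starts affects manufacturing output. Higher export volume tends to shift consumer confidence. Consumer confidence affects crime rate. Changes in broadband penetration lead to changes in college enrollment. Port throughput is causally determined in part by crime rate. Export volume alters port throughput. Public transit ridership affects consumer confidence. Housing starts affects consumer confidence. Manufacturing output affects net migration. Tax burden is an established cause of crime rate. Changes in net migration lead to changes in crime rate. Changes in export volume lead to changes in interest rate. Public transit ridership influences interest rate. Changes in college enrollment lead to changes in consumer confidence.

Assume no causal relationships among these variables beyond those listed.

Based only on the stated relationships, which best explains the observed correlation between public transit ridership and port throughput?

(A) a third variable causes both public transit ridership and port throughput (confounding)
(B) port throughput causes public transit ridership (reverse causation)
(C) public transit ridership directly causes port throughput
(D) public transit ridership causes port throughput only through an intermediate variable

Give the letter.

D

Public transit ridership reaches port throughput through public transit ridership → consumer confidence → crime rate → port throughput — an indirect causal chain with no direct public transit ridership → port throughput link. No variable causes both public transit ridership and port throughput, so confounding is ruled out; the effect is mediated.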